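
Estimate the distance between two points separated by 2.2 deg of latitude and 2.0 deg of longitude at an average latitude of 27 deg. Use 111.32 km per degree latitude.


dlat_km = 2.2 * 111.32 = 244.904
dlon_km = 2.0 * 111.32 * cos(27) ≈ 198.374
dist = sqrt(244.904^2 + 198.374^2) ≈ 315.2 km

315.2 km


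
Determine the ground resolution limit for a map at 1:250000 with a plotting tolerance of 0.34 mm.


ground = 0.34 mm * 250000 / 1000 = 85.0 m

85.0 m


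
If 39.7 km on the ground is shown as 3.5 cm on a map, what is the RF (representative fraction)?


ground = 39.7 km = 3970000 cm; RF denominator = ground / map = 3970000 / 3.5 ≈ 1134286; RF = 1:1134286

1:1134286


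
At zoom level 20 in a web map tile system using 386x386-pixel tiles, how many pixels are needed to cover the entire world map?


tiles per axis = 2^20 = 1048576
total tiles = 1048576^2 = 1099511627776
pixels per axis = 1048576 * 386 = 404750336
total pixels = 404750336^2 = 163822834492112896

163822834492112896 pixels


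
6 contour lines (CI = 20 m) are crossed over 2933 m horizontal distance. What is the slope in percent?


elevation change = 6 * 20 = 120 m
slope = 120 / 2933 * 100 = 4.1%

4.1%


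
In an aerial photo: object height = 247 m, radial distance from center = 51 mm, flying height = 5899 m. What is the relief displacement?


d = h * r / H = 247 * 51 / 5899 = 2.14 mm

2.14 mm


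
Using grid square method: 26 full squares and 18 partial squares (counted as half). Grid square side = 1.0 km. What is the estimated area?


effective squares = 26 + 18 * 0.5 = 35.0
area = 35.0 * 1.0 = 35.0 km^2

35.0 km^2


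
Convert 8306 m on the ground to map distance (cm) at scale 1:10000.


map_cm = 8306 * 100 / 10000 = 83.06 cm

83.06 cm


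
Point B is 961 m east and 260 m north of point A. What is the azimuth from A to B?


az = atan2(961, 260) = 74.9 deg
adjusted to 0-360: 74.9 degrees

74.9 degrees


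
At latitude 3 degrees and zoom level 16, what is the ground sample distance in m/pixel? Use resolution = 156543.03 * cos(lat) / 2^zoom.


res = 156543.03 * cos(3) / 2^16 = 156543.03 * 0.99862953 / 65536 = 2.39 m/pixel

2.39 m/pixel


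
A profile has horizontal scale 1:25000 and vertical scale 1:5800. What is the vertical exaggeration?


VE = horizontal_scale / vertical_scale = 25000 / 5800 ≈ 4.3

4.3x


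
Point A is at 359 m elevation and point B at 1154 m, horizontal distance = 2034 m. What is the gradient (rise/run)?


gradient = (1154 - 359) / 2034 = 795 / 2034 = 0.3909

0.3909


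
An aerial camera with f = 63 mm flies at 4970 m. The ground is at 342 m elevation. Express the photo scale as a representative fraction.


scale = f / (H - h) = 63 mm / 4628 m = 63 / 4628000 = 1:73460

1:73460


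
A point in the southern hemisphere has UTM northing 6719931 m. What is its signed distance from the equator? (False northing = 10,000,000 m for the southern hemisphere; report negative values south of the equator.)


For southern: actual = 6719931 - 10000000 = -3280069 m

-3280069 m


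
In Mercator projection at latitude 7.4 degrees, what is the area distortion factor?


area_distortion = 1/cos^2(7.4) = 1.017

1.017


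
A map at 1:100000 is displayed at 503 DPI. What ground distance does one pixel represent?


pixel_cm = 2.54 / 503 ≈ 0.00505 cm
ground = pixel_cm * 100000 / 100 = 2.54 * 100000 / (503 * 100) = 254000 / 50300 ≈ 5.05 m

5.05 m


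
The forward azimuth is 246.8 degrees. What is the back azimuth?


back azimuth = (246.8 + 180) mod 360 = 66.8 degrees

66.8 degrees


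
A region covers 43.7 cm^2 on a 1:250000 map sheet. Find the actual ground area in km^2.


ground_area = 43.7 * (250000/100)^2 = 273125000.0 m^2 = 273.125 km^2

273.125 km^2


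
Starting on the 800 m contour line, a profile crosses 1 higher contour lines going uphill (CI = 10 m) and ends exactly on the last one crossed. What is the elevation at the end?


elevation = 800 + 1 * 10 = 810 m

810 m


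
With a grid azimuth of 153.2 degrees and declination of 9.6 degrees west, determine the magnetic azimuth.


magnetic azimuth = grid azimuth - declination (east +ve)
mag_az = 153.2 - -9.6 = 162.8 degrees

162.8 degrees


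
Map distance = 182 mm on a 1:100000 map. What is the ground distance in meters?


ground = 182 mm * 100000 / 1000 = 18200.0 m

18200.0 m


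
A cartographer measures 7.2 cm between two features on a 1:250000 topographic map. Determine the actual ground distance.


ground = 7.2 cm * 250000 / 100 = 18000.0 m = 18.0 km

18.0 km


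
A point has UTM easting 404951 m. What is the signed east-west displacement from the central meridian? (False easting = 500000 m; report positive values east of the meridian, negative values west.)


displacement = 404951 - 500000 = -95049 m

-95049 m


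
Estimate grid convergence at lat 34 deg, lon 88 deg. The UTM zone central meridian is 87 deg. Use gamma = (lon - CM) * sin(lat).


gamma = (88 - 87) * sin(34) = 1 * 0.559193 = 0.559 degrees

0.559 degrees


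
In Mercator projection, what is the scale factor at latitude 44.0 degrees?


SF = 1 / cos(44.0) = 1 / 0.71934 = 1.39

1.39


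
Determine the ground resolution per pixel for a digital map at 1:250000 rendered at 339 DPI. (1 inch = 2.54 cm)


pixel_cm = 2.54 / 339 ≈ 0.007493 cm
ground = pixel_cm * 250000 / 100 = 2.54 * 250000 / (339 * 100) = 635000 / 33900 ≈ 18.73 m

18.73 m


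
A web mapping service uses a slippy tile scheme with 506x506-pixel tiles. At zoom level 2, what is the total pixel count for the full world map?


tiles per axis = 2^2 = 4
total tiles = 4^2 = 16
pixels per axis = 4 * 506 = 2024
total pixels = 2024^2 = 4096576

4096576 pixels


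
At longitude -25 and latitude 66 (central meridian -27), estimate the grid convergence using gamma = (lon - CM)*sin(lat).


gamma = (-25 - -27) * sin(66) = 2 * 0.913545 = 1.827 degrees

1.827 degrees


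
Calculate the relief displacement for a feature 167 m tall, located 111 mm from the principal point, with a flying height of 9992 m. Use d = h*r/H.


d = h * r / H = 167 * 111 / 9992 = 1.86 mm

1.86 mm


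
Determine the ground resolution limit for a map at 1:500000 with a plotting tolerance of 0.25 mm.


ground = 0.25 mm * 500000 / 1000 = 125.0 m

125.0 m


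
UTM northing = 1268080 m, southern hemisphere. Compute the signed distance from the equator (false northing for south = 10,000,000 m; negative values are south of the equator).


For southern: actual = 1268080 - 10000000 = -8731920 m

-8731920 m


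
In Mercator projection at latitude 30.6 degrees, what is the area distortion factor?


area_distortion = 1/cos^2(30.6) = 1.35

1.35


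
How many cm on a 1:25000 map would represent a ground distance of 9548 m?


map_cm = 9548 * 100 / 25000 = 38.192 cm ≈ 38.19 cm

38.19 cm


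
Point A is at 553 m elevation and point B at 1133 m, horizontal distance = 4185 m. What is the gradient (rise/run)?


gradient = (1133 - 553) / 4185 = 580 / 4185 = 0.1386

0.1386


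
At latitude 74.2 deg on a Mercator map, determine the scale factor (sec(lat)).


SF = 1 / cos(74.2) = 1 / 0.27228 = 3.673

3.673


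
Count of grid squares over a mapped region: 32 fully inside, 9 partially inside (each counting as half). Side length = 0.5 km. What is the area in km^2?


effective squares = 32 + 9 * 0.5 = 36.5
area = 36.5 * 0.25 = 9.125 km^2

9.125 km^2


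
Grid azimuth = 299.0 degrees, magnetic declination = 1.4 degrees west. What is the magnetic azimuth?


magnetic azimuth = grid azimuth - declination (east +ve)
mag_az = 299.0 - -1.4 = 300.4 degrees

300.4 degrees


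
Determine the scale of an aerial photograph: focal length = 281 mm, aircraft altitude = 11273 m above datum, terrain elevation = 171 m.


scale = f / (H - h) = 281 mm / 11102 m = 281 / 11102000 = 1:39509

1:39509


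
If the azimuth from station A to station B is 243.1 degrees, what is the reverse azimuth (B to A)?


back azimuth = (243.1 + 180) mod 360 = 63.1 degrees

63.1 degrees


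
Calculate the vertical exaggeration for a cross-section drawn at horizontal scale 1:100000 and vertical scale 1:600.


VE = horizontal_scale / vertical_scale = 100000 / 600 ≈ 166.7

166.7x


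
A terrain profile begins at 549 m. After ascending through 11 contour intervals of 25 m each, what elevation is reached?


elevation = 549 + 11 * 25 = 824 m

824 m


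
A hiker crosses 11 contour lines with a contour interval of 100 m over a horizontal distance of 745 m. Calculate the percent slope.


elevation change = 11 * 100 = 1100 m
slope = 1100 / 745 * 100 = 147.7%

147.7%


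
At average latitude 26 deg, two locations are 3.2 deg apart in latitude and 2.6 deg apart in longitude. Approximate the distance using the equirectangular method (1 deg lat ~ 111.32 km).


dlat_km = 3.2 * 111.32 = 356.224
dlon_km = 2.6 * 111.32 * cos(26) ≈ 260.14
dist = sqrt(356.224^2 + 260.14^2) ≈ 441.1 km

441.1 km


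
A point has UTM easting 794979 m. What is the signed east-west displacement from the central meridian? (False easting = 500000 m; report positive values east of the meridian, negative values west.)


displacement = 794979 - 500000 = 294979 m

294979 m


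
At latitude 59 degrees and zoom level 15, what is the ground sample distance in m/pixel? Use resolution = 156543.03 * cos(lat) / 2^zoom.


res = 156543.03 * cos(59) / 2^15 = 156543.03 * 0.51503807 / 32768 = 2.46 m/pixel

2.46 m/pixel


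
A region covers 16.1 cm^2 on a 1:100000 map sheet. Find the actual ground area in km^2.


ground_area = 16.1 * (100000/100)^2 = 16100000.0 m^2 = 16.1 km^2

16.1 km^2


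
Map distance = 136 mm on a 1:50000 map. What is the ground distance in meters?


ground = 136 mm * 50000 / 1000 = 6800.0 m

6800.0 m


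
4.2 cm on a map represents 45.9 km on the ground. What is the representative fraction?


ground = 45.9 km = 4590000 cm; RF denominator = ground / map = 4590000 / 4.2 ≈ 1092857; RF = 1:1092857

1:1092857


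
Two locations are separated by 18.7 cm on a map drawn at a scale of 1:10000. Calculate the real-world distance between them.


ground = 18.7 cm * 10000 / 100 = 1870.0 m = 1.87 km

1.87 km


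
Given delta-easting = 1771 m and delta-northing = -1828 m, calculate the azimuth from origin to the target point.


az = atan2(1771, -1828) = 135.9 deg
adjusted to 0-360: 135.9 degrees

135.9 degrees


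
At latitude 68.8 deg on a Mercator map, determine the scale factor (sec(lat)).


SF = 1 / cos(68.8) = 1 / 0.361625 = 2.765

2.765


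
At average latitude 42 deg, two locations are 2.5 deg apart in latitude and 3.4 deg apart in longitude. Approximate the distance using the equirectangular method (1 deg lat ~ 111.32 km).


dlat_km = 2.5 * 111.32 = 278.3
dlon_km = 3.4 * 111.32 * cos(42) ≈ 281.271
dist = sqrt(278.3^2 + 281.271^2) ≈ 395.7 km

395.7 km


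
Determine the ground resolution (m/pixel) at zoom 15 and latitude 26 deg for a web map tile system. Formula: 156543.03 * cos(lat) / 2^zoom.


res = 156543.03 * cos(26) / 2^15 = 156543.03 * 0.89879405 / 32768 = 4.29 m/pixel

4.29 m/pixel


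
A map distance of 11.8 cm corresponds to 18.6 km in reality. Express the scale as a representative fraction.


ground = 18.6 km = 1860000 cm; RF denominator = ground / map = 1860000 / 11.8 ≈ 157627; RF = 1:157627

1:157627


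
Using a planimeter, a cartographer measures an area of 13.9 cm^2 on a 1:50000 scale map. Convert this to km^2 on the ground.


ground_area = 13.9 * (50000/100)^2 = 3475000.0 m^2 = 3.475 km^2

3.475 km^2


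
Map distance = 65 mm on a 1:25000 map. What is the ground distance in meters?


ground = 65 mm * 25000 / 1000 = 1625.0 m

1625.0 m


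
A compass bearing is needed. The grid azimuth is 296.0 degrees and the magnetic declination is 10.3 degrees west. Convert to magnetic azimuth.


magnetic azimuth = grid azimuth - declination (east +ve)
mag_az = 296.0 - -10.3 = 306.3 degrees

306.3 degrees


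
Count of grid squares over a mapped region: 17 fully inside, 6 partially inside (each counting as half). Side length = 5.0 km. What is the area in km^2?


effective squares = 17 + 6 * 0.5 = 20.0
area = 20.0 * 25.0 = 500.0 km^2

500.0 km^2


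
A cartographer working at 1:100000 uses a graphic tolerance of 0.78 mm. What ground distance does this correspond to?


ground = 0.78 mm * 100000 / 1000 = 78.0 m

78.0 m


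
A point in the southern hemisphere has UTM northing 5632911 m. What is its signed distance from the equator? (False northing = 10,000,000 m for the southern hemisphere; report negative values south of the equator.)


For southern: actual = 5632911 - 10000000 = -4367089 m

-4367089 m


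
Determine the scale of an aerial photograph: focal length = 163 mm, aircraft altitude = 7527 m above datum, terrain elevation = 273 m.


scale = f / (H - h) = 163 mm / 7254 m = 163 / 7254000 = 1:44503

1:44503


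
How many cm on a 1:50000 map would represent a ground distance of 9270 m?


map_cm = 9270 * 100 / 50000 = 18.54 cm

18.54 cm


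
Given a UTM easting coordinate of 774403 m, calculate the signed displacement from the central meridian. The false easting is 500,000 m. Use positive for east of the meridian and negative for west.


displacement = 774403 - 500000 = 274403 m

274403 m


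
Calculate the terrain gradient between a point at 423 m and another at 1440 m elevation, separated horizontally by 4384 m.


gradient = (1440 - 423) / 4384 = 1017 / 4384 = 0.232

0.232


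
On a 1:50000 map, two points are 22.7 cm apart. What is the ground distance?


ground = 22.7 cm * 50000 / 100 = 11350.0 m = 11.35 km

11.35 km


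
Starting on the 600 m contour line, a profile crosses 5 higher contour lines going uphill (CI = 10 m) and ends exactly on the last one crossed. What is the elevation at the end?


elevation = 600 + 5 * 10 = 650 m

650 m


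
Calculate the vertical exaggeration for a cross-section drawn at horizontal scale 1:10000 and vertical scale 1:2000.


VE = horizontal_scale / vertical_scale = 10000 / 2000 = 5.0

5.0x


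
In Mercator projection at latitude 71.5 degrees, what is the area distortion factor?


area_distortion = 1/cos^2(71.5) = 9.932

9.932


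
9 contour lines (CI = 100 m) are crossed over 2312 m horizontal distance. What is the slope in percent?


elevation change = 9 * 100 = 900 m
slope = 900 / 2312 * 100 = 38.9%

38.9%


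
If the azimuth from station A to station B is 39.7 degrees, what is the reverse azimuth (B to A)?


back azimuth = (39.7 + 180) mod 360 = 219.7 degrees

219.7 degrees


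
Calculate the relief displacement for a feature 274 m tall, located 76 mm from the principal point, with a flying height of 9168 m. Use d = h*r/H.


d = h * r / H = 274 * 76 / 9168 = 2.27 mm

2.27 mm


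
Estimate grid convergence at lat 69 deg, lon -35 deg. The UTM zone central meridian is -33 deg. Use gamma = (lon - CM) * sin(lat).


gamma = (-35 - -33) * sin(69) = -2 * 0.93358 = -1.867 degrees

-1.867 degrees


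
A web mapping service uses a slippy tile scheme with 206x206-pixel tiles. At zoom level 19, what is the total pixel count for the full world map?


tiles per axis = 2^19 = 524288
total tiles = 524288^2 = 274877906944
pixels per axis = 524288 * 206 = 108003328
total pixels = 108003328^2 = 11664718859075584

11664718859075584 pixels


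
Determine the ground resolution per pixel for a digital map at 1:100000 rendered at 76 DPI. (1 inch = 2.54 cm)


pixel_cm = 2.54 / 76 ≈ 0.033421 cm
ground = pixel_cm * 100000 / 100 = 2.54 * 100000 / (76 * 100) = 254000 / 7600 ≈ 33.42 m

33.42 m


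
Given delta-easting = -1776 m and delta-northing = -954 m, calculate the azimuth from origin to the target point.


az = atan2(-1776, -954) = -118.2 deg
adjusted to 0-360: 241.8 degrees

241.8 degrees


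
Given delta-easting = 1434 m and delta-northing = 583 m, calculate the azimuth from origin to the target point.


az = atan2(1434, 583) = 67.9 deg
adjusted to 0-360: 67.9 degrees

67.9 degrees


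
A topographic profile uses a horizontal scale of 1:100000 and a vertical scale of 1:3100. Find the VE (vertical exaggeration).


VE = horizontal_scale / vertical_scale = 100000 / 3100 ≈ 32.3

32.3x


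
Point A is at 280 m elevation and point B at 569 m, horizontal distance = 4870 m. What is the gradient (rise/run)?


gradient = (569 - 280) / 4870 = 289 / 4870 = 0.0593

0.0593


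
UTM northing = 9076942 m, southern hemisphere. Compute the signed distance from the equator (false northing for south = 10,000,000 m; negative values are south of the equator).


For southern: actual = 9076942 - 10000000 = -923058 m

-923058 m


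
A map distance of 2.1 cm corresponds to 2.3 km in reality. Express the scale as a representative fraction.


ground = 2.3 km = 230000 cm; RF denominator = ground / map = 230000 / 2.1 ≈ 109524; RF = 1:109524

1:109524


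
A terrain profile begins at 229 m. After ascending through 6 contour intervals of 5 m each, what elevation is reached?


elevation = 229 + 6 * 5 = 259 m

259 m


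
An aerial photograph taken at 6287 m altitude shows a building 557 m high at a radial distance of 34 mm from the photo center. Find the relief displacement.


d = h * r / H = 557 * 34 / 6287 = 3.01 mm

3.01 mm


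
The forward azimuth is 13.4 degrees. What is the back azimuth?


back azimuth = (13.4 + 180) mod 360 = 193.4 degrees

193.4 degrees


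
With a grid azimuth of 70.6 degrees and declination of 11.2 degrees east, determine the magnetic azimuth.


magnetic azimuth = grid azimuth - declination (east +ve)
mag_az = 70.6 - 11.2 = 59.4 degrees

59.4 degrees


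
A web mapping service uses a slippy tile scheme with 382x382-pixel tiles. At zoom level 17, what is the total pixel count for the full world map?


tiles per axis = 2^17 = 131072
total tiles = 131072^2 = 17179869184
pixels per axis = 131072 * 382 = 50069504
total pixels = 50069504^2 = 2506955230806016

2506955230806016 pixels


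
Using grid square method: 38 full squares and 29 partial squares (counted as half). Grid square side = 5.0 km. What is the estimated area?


effective squares = 38 + 29 * 0.5 = 52.5
area = 52.5 * 25.0 = 1312.5 km^2

1312.5 km^2


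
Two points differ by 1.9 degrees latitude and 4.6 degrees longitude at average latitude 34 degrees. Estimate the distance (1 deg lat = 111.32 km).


dlat_km = 1.9 * 111.32 = 211.508
dlon_km = 4.6 * 111.32 * cos(34) ≈ 424.527
dist = sqrt(211.508^2 + 424.527^2) ≈ 474.3 km

474.3 km


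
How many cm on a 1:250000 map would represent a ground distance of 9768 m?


map_cm = 9768 * 100 / 250000 = 3.9072 cm ≈ 3.91 cm

3.91 cm


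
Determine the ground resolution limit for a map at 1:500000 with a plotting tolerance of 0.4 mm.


ground = 0.4 mm * 500000 / 1000 = 200.0 m

200.0 m


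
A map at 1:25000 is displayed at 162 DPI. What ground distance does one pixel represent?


pixel_cm = 2.54 / 162 ≈ 0.015679 cm
ground = pixel_cm * 25000 / 100 = 2.54 * 25000 / (162 * 100) = 63500 / 16200 ≈ 3.92 m

3.92 m


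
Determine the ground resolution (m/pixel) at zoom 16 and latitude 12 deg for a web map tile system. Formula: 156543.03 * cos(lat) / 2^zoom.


res = 156543.03 * cos(12) / 2^16 = 156543.03 * 0.9781476 / 65536 = 2.34 m/pixel

2.34 m/pixel


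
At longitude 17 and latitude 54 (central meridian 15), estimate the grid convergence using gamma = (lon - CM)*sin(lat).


gamma = (17 - 15) * sin(54) = 2 * 0.809017 = 1.618 degrees

1.618 degrees


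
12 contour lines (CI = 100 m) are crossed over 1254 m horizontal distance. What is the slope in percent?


elevation change = 12 * 100 = 1200 m
slope = 1200 / 1254 * 100 = 95.7%

95.7%


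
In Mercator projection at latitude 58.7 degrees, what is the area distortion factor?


area_distortion = 1/cos^2(58.7) = 3.705

3.705


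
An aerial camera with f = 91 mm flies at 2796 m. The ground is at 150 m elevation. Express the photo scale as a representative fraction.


scale = f / (H - h) = 91 mm / 2646 m = 91 / 2646000 = 1:29077

1:29077


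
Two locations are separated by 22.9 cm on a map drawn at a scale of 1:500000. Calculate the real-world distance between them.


ground = 22.9 cm * 500000 / 100 = 114500.0 m = 114.5 km

114.5 km


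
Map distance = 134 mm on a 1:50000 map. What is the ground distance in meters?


ground = 134 mm * 50000 / 1000 = 6700.0 m

6700.0 m


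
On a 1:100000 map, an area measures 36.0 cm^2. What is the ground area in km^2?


ground_area = 36.0 * (100000/100)^2 = 36000000.0 m^2 = 36.0 km^2

36.0 km^2


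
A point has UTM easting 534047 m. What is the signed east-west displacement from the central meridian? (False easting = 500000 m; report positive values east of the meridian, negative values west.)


displacement = 534047 - 500000 = 34047 m

34047 m


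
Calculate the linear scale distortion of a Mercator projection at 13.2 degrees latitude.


SF = 1 / cos(13.2) = 1 / 0.973579 = 1.027

1.027


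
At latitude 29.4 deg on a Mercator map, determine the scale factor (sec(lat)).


SF = 1 / cos(29.4) = 1 / 0.871214 = 1.148

1.148


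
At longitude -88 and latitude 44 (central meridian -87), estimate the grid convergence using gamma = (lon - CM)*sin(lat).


gamma = (-88 - -87) * sin(44) = -1 * 0.694658 = -0.695 degrees

-0.695 degrees


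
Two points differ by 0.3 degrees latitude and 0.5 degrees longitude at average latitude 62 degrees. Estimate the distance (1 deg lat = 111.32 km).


dlat_km = 0.3 * 111.32 = 33.396
dlon_km = 0.5 * 111.32 * cos(62) ≈ 26.131
dist = sqrt(33.396^2 + 26.131^2) ≈ 42.4 km

42.4 km


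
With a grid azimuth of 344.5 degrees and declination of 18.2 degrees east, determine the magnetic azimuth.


magnetic azimuth = grid azimuth - declination (east +ve)
mag_az = 344.5 - 18.2 = 326.3 degrees

326.3 degrees


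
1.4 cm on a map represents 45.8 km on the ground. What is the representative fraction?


ground = 45.8 km = 4580000 cm; RF denominator = ground / map = 4580000 / 1.4 ≈ 3271429; RF = 1:3271429

1:3271429


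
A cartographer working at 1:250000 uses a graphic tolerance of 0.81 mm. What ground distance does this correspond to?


ground = 0.81 mm * 250000 / 1000 = 202.5 m

202.5 m


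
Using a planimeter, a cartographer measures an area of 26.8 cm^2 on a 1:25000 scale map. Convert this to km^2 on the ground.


ground_area = 26.8 * (25000/100)^2 = 1675000.0 m^2 = 1.675 km^2

1.675 km^2


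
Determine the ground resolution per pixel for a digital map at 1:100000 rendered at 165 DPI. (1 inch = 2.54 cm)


pixel_cm = 2.54 / 165 ≈ 0.015394 cm
ground = pixel_cm * 100000 / 100 = 2.54 * 100000 / (165 * 100) = 254000 / 16500 ≈ 15.39 m

15.39 m


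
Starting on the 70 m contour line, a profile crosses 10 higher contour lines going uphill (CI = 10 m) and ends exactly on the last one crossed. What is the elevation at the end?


elevation = 70 + 10 * 10 = 170 m

170 m


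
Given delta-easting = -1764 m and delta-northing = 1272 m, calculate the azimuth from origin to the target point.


az = atan2(-1764, 1272) = -54.2 deg
adjusted to 0-360: 305.8 degrees

305.8 degrees


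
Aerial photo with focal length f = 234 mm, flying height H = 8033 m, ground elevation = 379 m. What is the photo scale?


scale = f / (H - h) = 234 mm / 7654 m = 234 / 7654000 = 1:32709

1:32709


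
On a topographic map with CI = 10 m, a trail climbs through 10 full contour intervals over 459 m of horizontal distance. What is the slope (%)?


elevation change = 10 * 10 = 100 m
slope = 100 / 459 * 100 = 21.8%

21.8%


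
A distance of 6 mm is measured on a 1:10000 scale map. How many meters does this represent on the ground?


ground = 6 mm * 10000 / 1000 = 60.0 m

60.0 m


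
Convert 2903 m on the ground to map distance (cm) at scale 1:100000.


map_cm = 2903 * 100 / 100000 = 2.903 cm ≈ 2.9 cm

2.9 cm


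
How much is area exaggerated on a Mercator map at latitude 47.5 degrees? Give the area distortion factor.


area_distortion = 1/cos^2(47.5) = 2.191

2.191


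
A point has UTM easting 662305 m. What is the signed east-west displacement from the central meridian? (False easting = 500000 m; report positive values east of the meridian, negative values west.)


displacement = 662305 - 500000 = 162305 m

162305 m


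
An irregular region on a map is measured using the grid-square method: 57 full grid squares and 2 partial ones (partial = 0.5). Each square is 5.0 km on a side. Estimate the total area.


effective squares = 57 + 2 * 0.5 = 58.0
area = 58.0 * 25.0 = 1450.0 km^2

1450.0 km^2


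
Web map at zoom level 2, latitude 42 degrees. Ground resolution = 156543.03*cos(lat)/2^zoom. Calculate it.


res = 156543.03 * cos(42) / 2^2 = 156543.03 * 0.74314483 / 4 = 29083.54 m/pixel

29083.54 m/pixel


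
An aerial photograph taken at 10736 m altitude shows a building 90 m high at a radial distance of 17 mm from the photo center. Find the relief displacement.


d = h * r / H = 90 * 17 / 10736 = 0.14 mm

0.14 mm


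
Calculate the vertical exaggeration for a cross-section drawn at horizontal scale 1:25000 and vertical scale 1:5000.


VE = horizontal_scale / vertical_scale = 25000 / 5000 = 5.0

5.0x


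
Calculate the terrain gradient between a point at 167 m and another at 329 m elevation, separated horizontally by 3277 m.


gradient = (329 - 167) / 3277 = 162 / 3277 = 0.0494

0.0494


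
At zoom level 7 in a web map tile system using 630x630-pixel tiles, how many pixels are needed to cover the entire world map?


tiles per axis = 2^7 = 128
total tiles = 128^2 = 16384
pixels per axis = 128 * 630 = 80640
total pixels = 80640^2 = 6502809600

6502809600 pixels


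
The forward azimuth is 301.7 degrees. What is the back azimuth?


back azimuth = (301.7 + 180) mod 360 = 121.7 degrees

121.7 degrees


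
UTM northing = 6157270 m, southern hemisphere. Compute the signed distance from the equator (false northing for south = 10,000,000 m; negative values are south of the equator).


For southern: actual = 6157270 - 10000000 = -3842730 m

-3842730 m


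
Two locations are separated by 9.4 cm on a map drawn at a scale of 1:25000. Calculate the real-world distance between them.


ground = 9.4 cm * 25000 / 100 = 2350.0 m = 2.35 km

2.35 km


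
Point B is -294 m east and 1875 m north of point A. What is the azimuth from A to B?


az = atan2(-294, 1875) = -8.9 deg
adjusted to 0-360: 351.1 degrees

351.1 degrees


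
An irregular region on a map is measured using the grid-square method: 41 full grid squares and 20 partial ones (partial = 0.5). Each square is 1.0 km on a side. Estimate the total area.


effective squares = 41 + 20 * 0.5 = 51.0
area = 51.0 * 1.0 = 51.0 km^2

51.0 km^2


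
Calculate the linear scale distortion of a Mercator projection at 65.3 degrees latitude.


SF = 1 / cos(65.3) = 1 / 0.417867 = 2.393

2.393


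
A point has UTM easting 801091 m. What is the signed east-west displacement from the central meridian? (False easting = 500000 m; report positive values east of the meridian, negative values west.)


displacement = 801091 - 500000 = 301091 m

301091 m


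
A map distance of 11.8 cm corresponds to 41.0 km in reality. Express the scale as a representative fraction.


ground = 41.0 km = 4100000 cm; RF denominator = ground / map = 4100000 / 11.8 ≈ 347458; RF = 1:347458

1:347458


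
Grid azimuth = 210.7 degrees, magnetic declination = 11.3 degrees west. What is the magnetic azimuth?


magnetic azimuth = grid azimuth - declination (east +ve)
mag_az = 210.7 - -11.3 = 222.0 degrees

222.0 degrees


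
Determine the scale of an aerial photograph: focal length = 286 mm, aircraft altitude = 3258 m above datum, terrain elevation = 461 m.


scale = f / (H - h) = 286 mm / 2797 m = 286 / 2797000 = 1:9780

1:9780


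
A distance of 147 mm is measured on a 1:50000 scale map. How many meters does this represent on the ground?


ground = 147 mm * 50000 / 1000 = 7350.0 m

7350.0 m


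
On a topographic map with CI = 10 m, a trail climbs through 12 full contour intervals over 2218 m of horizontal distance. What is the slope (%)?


elevation change = 12 * 10 = 120 m
slope = 120 / 2218 * 100 = 5.4%

5.4%


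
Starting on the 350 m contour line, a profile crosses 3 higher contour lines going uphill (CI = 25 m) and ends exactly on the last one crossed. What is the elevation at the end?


elevation = 350 + 3 * 25 = 425 m

425 m


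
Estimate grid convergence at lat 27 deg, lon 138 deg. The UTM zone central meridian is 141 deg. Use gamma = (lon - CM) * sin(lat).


gamma = (138 - 141) * sin(27) = -3 * 0.45399 = -1.362 degrees

-1.362 degrees


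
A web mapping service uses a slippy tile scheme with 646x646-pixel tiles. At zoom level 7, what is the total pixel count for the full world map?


tiles per axis = 2^7 = 128
total tiles = 128^2 = 16384
pixels per axis = 128 * 646 = 82688
total pixels = 82688^2 = 6837305344

6837305344 pixels


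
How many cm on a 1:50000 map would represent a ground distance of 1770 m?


map_cm = 1770 * 100 / 50000 = 3.54 cm

3.54 cm


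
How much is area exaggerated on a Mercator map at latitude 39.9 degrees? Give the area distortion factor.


area_distortion = 1/cos^2(39.9) = 1.699

1.699


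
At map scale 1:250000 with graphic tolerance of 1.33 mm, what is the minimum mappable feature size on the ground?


ground = 1.33 mm * 250000 / 1000 = 332.5 m

332.5 m


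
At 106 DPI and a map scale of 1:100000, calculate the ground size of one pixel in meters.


pixel_cm = 2.54 / 106 ≈ 0.023962 cm
ground = pixel_cm * 100000 / 100 = 2.54 * 100000 / (106 * 100) = 254000 / 10600 ≈ 23.96 m

23.96 m


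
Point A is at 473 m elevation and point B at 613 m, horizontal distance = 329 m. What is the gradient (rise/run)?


gradient = (613 - 473) / 329 = 140 / 329 = 0.4255

0.4255


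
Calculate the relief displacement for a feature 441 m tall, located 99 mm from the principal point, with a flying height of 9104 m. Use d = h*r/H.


d = h * r / H = 441 * 99 / 9104 = 4.8 mm

4.8 mm


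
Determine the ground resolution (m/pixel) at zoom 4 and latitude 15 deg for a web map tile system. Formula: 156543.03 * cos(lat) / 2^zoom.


res = 156543.03 * cos(15) / 2^4 = 156543.03 * 0.96592583 / 16 = 9450.56 m/pixel

9450.56 m/pixel


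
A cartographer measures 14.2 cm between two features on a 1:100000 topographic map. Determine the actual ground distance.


ground = 14.2 cm * 100000 / 100 = 14200.0 m = 14.2 km

14.2 km


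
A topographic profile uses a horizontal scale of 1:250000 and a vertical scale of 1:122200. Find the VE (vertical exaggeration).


VE = horizontal_scale / vertical_scale = 250000 / 122200 ≈ 2.0

2.0x


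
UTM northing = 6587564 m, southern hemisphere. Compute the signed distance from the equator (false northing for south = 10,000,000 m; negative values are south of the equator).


For southern: actual = 6587564 - 10000000 = -3412436 m

-3412436 m


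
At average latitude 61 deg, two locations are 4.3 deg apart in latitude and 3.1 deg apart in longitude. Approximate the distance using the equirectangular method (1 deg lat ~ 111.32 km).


dlat_km = 4.3 * 111.32 = 478.676
dlon_km = 3.1 * 111.32 * cos(61) ≈ 167.304
dist = sqrt(478.676^2 + 167.304^2) ≈ 507.1 km

507.1 km


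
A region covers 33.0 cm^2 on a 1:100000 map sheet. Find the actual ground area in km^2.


ground_area = 33.0 * (100000/100)^2 = 33000000.0 m^2 = 33.0 km^2

33.0 km^2


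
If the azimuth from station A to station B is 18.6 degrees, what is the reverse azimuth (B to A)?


back azimuth = (18.6 + 180) mod 360 = 198.6 degrees

198.6 degrees


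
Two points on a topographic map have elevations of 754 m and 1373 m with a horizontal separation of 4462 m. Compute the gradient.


gradient = (1373 - 754) / 4462 = 619 / 4462 = 0.1387

0.1387


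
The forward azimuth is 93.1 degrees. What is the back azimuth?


back azimuth = (93.1 + 180) mod 360 = 273.1 degrees

273.1 degrees


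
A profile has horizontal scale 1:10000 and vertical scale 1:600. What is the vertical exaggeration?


VE = horizontal_scale / vertical_scale = 10000 / 600 ≈ 16.7

16.7x


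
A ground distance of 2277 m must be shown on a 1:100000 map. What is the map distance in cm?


map_cm = 2277 * 100 / 100000 = 2.277 cm ≈ 2.28 cm

2.28 cm


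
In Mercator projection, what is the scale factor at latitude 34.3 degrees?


SF = 1 / cos(34.3) = 1 / 0.826098 = 1.211

1.211


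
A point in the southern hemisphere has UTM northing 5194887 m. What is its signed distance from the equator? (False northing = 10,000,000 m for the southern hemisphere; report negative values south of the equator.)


For southern: actual = 5194887 - 10000000 = -4805113 m

-4805113 m


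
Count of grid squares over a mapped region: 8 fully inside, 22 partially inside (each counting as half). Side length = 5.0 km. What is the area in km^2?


effective squares = 8 + 22 * 0.5 = 19.0
area = 19.0 * 25.0 = 475.0 km^2

475.0 km^2


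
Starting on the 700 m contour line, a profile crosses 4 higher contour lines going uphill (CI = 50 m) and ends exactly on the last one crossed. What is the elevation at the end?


elevation = 700 + 4 * 50 = 900 m

900 m


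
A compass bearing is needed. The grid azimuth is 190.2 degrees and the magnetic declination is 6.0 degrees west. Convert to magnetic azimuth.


magnetic azimuth = grid azimuth - declination (east +ve)
mag_az = 190.2 - -6.0 = 196.2 degrees

196.2 degrees


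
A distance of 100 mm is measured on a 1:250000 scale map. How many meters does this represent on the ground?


ground = 100 mm * 250000 / 1000 = 25000.0 m

25000.0 m


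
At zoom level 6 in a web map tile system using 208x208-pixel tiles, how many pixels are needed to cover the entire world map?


tiles per axis = 2^6 = 64
total tiles = 64^2 = 4096
pixels per axis = 64 * 208 = 13312
total pixels = 13312^2 = 177209344

177209344 pixels


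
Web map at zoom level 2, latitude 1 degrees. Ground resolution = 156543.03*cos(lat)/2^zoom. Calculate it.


res = 156543.03 * cos(1) / 2^2 = 156543.03 * 0.9998477 / 4 = 39129.8 m/pixel

39129.8 m/pixel


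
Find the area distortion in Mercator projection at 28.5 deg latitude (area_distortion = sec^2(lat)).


area_distortion = 1/cos^2(28.5) = 1.295

1.295


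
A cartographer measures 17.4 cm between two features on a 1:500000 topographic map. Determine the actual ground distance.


ground = 17.4 cm * 500000 / 100 = 87000.0 m = 87.0 km

87.0 km


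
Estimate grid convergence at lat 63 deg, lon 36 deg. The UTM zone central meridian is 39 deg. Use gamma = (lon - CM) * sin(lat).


gamma = (36 - 39) * sin(63) = -3 * 0.891007 = -2.673 degrees

-2.673 degrees


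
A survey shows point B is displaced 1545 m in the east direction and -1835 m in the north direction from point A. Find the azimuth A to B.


az = atan2(1545, -1835) = 139.9 deg
adjusted to 0-360: 139.9 degrees

139.9 degrees


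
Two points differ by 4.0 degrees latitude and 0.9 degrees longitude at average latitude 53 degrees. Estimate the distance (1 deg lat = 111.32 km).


dlat_km = 4.0 * 111.32 = 445.28
dlon_km = 0.9 * 111.32 * cos(53) ≈ 60.295
dist = sqrt(445.28^2 + 60.295^2) ≈ 449.3 km

449.3 km


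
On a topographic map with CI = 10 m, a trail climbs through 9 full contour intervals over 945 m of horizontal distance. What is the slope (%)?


elevation change = 9 * 10 = 90 m
slope = 90 / 945 * 100 = 9.5%

9.5%


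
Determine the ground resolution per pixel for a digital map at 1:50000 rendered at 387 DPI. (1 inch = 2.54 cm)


pixel_cm = 2.54 / 387 ≈ 0.006563 cm
ground = pixel_cm * 50000 / 100 = 2.54 * 50000 / (387 * 100) = 127000 / 38700 ≈ 3.28 m

3.28 m


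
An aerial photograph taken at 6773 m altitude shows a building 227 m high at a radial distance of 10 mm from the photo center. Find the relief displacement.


d = h * r / H = 227 * 10 / 6773 = 0.34 mm

0.34 mm


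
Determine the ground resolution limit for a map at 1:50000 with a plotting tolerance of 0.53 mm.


ground = 0.53 mm * 50000 / 1000 = 26.5 m

26.5 m


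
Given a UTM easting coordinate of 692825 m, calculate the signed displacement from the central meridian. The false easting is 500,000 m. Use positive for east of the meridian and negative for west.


displacement = 692825 - 500000 = 192825 m

192825 m


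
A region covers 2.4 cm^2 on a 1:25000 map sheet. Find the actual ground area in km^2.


ground_area = 2.4 * (25000/100)^2 = 150000.0 m^2 = 0.15 km^2

0.15 km^2


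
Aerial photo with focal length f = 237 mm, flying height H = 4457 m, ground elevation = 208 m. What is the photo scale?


scale = f / (H - h) = 237 mm / 4249 m = 237 / 4249000 = 1:17928

1:17928


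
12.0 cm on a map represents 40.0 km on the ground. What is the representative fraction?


ground = 40.0 km = 4000000 cm; RF denominator = ground / map = 4000000 / 12.0 ≈ 333333; RF = 1:333333

1:333333


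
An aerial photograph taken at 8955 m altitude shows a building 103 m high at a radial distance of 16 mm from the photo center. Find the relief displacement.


d = h * r / H = 103 * 16 / 8955 = 0.18 mm

0.18 mm


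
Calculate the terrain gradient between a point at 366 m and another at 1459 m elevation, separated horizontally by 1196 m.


gradient = (1459 - 366) / 1196 = 1093 / 1196 = 0.9139

0.9139


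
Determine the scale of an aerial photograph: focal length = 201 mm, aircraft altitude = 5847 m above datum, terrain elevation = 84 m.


scale = f / (H - h) = 201 mm / 5763 m = 201 / 5763000 = 1:28672

1:28672


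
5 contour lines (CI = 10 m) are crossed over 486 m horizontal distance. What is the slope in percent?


elevation change = 5 * 10 = 50 m
slope = 50 / 486 * 100 = 10.3%

10.3%


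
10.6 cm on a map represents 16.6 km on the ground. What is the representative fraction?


ground = 16.6 km = 1660000 cm; RF denominator = ground / map = 1660000 / 10.6 ≈ 156604; RF = 1:156604

1:156604


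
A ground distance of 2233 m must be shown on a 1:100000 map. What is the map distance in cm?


map_cm = 2233 * 100 / 100000 = 2.233 cm ≈ 2.23 cm

2.23 cm


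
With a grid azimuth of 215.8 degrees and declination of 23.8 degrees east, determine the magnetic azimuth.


magnetic azimuth = grid azimuth - declination (east +ve)
mag_az = 215.8 - 23.8 = 192.0 degrees

192.0 degrees


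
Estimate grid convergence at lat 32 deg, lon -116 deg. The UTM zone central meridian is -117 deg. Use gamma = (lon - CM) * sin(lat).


gamma = (-116 - -117) * sin(32) = 1 * 0.529919 = 0.53 degrees

0.53 degrees


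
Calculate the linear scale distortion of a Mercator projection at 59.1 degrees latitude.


SF = 1 / cos(59.1) = 1 / 0.513541 = 1.947

1.947


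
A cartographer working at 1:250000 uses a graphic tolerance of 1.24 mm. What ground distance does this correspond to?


ground = 1.24 mm * 250000 / 1000 = 310.0 m

310.0 m


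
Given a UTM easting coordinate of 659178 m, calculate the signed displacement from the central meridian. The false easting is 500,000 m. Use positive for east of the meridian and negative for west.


displacement = 659178 - 500000 = 159178 m

159178 m


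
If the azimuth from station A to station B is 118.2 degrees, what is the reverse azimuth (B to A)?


back azimuth = (118.2 + 180) mod 360 = 298.2 degrees

298.2 degrees
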